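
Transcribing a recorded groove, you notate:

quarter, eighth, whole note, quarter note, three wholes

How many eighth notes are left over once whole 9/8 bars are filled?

1

One bar of 9/8 = 9 eighth notes.
Working in eighth notes: quarter = 2; eighth = 1; whole note = 8; quarter note = 2; whole = 8; whole = 8; whole = 8.
Altogether 2 + 1 + 8 + 2 + 8 + 8 + 8 = 37.
37 ÷ 9 = 4 complete bars with 1 eighth note remaining.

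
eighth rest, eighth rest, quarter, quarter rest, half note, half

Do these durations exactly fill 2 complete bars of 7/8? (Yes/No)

One bar of 7/8 = 7 eighth notes, so 2 bars = 14.
Working in eighth notes: eighth rest = 1; eighth rest = 1; quarter = 2; quarter rest = 2; half note = 4; half = 4.
Sum: 1 + 1 + 2 + 2 + 4 + 4 = 14.
14 equals 14, so the answer is Yes.

Yes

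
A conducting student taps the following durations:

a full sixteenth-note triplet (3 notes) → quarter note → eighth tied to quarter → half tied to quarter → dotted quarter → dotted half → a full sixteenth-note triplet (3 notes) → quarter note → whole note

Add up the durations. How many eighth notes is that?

Working in eighth notes: a full sixteenth-note triplet (3 notes) (three triplet sixteenths span one eighth) = 1; quarter note = 2; eighth tied to quarter (eighth + quarter) = 3; half tied to quarter (half + quarter) = 6; dotted quarter = 3; dotted half = 6; a full sixteenth-note triplet (3 notes) (three triplet sixteenths span one eighth) = 1; quarter note = 2; whole note = 8.
Sum: 1 + 2 + 3 + 6 + 3 + 6 + 1 + 2 + 8 = 32 eighth notes.

32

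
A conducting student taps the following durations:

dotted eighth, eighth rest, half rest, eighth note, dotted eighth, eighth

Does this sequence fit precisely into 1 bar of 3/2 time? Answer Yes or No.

One bar of 3/2 = 24 sixteenth notes.
Each duration in sixteenth notes: dotted eighth = 3; eighth rest = 2; half rest = 8; eighth note = 2; dotted eighth = 3; eighth = 2.
Total: 3 + 2 + 8 + 2 + 3 + 2 = 20.
20 falls short of 24, so the answer is No.

No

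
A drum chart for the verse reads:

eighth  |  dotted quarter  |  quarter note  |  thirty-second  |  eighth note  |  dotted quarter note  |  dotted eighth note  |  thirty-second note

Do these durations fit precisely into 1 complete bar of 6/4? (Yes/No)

Yes

One bar of 6/4 = 48 thirty-second notes.
In thirty-second notes: eighth = 4; dotted quarter = 12; quarter note = 8; thirty-second = 1; eighth note = 4; dotted quarter note = 12; dotted eighth note = 6; thirty-second note = 1.
Adding: 4 + 12 + 8 + 1 + 4 + 12 + 6 + 1 = 48.
48 equals 48, so the answer is Yes.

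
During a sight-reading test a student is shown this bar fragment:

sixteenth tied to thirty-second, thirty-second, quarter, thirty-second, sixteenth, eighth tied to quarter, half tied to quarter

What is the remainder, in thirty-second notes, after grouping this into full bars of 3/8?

3

One bar of 3/8 = 12 thirty-second notes.
In thirty-second notes: sixteenth tied to thirty-second (sixteenth + thirty-second) = 3; thirty-second = 1; quarter = 8; thirty-second = 1; sixteenth = 2; eighth tied to quarter (eighth + quarter) = 12; half tied to quarter (half + quarter) = 24.
Total: 3 + 1 + 8 + 1 + 2 + 12 + 24 = 51.
51 ÷ 12 = 4 complete bars with 3 thirty-second notes remaining.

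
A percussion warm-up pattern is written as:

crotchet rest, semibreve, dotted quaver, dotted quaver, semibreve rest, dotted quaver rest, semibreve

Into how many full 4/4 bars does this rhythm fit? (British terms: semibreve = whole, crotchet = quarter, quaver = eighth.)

One bar of 4/4 = 16 sixteenth notes.
Express everything in sixteenth notes: crotchet rest = 4; semibreve = 16; dotted quaver = 3; dotted quaver = 3; semibreve rest = 16; dotted quaver rest = 3; semibreve = 16.
Adding: 4 + 16 + 3 + 3 + 16 + 3 + 16 = 61.
61 ÷ 16 = 3 complete bars with 13 left over.

3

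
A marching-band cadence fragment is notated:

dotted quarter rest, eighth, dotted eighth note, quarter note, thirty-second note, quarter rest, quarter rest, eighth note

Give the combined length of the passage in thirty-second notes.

51

Each duration in thirty-second notes: dotted quarter rest = 12; eighth = 4; dotted eighth note = 6; quarter note = 8; thirty-second note = 1; quarter rest = 8; quarter rest = 8; eighth note = 4.
Adding: 12 + 4 + 6 + 8 + 1 + 8 + 8 + 4 = 51 thirty-second notes.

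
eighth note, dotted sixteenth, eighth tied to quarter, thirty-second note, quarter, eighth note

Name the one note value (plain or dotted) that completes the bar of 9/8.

eighth note

The bar of 9/8 = 36 thirty-second notes.
Convert each value to thirty-second notes: eighth note = 4; dotted sixteenth = 3; eighth tied to quarter (eighth + quarter) = 12; thirty-second note = 1; quarter = 8; eighth note = 4.
Altogether 4 + 3 + 12 + 1 + 8 + 4 = 32.
Remaining: 36 − 32 = 4 thirty-second notes, which is a eighth note.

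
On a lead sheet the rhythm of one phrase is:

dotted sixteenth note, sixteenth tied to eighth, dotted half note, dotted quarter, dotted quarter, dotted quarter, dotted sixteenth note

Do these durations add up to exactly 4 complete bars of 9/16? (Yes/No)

One bar of 9/16 = 18 thirty-second notes, so 4 bars = 72.
Express everything in thirty-second notes: dotted sixteenth note = 3; sixteenth tied to eighth (sixteenth + eighth) = 6; dotted half note = 24; dotted quarter = 12; dotted quarter = 12; dotted quarter = 12; dotted sixteenth note = 3.
Altogether 3 + 6 + 24 + 12 + 12 + 12 + 3 = 72.
72 equals 72, so the answer is Yes.

Yes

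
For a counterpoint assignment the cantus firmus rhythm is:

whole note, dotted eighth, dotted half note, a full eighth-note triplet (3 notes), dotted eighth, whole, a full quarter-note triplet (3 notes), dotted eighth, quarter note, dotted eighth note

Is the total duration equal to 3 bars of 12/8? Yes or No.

One bar of 12/8 = 24 sixteenth notes, so 3 bars = 72.
In sixteenth notes: whole note = 16; dotted eighth = 3; dotted half note = 12; a full eighth-note triplet (3 notes) (three triplet eighths span one quarter) = 4; dotted eighth = 3; whole = 16; a full quarter-note triplet (3 notes) (three triplet quarters span one half) = 8; dotted eighth = 3; quarter note = 4; dotted eighth note = 3.
Altogether 16 + 3 + 12 + 4 + 3 + 16 + 8 + 3 + 4 + 3 = 72.
72 equals 72, so the answer is Yes.

Yes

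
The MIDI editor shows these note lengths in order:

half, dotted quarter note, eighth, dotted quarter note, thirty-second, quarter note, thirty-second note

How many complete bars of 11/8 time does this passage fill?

1

One bar of 11/8 = 44 thirty-second notes.
In thirty-second notes: half = 16; dotted quarter note = 12; eighth = 4; dotted quarter note = 12; thirty-second = 1; quarter note = 8; thirty-second note = 1.
Sum: 16 + 12 + 4 + 12 + 1 + 8 + 1 = 54.
54 ÷ 44 = 1 complete bar with 10 left over.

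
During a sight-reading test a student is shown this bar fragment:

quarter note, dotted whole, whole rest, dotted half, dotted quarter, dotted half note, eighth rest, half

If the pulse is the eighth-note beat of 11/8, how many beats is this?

42

One eighth-note beat = 2 sixteenth notes.
Each duration in sixteenth notes: quarter note = 4; dotted whole = 24; whole rest = 16; dotted half = 12; dotted quarter = 6; dotted half note = 12; eighth rest = 2; half = 8.
Adding: 4 + 24 + 16 + 12 + 6 + 12 + 2 + 8 = 84.
84 ÷ 2 = 42 beats.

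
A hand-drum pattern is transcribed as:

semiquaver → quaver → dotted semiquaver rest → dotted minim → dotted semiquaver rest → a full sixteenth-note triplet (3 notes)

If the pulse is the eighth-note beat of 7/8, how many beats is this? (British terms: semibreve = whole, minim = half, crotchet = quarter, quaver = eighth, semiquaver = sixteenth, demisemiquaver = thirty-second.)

10

One eighth-note beat = 4 thirty-second notes.
Convert each value to thirty-second notes: semiquaver = 2; quaver = 4; dotted semiquaver rest = 3; dotted minim = 24; dotted semiquaver rest = 3; a full sixteenth-note triplet (3 notes) (three triplet sixteenths span one eighth) = 4.
Sum: 2 + 4 + 3 + 24 + 3 + 4 = 40.
40 ÷ 4 = 10 beats.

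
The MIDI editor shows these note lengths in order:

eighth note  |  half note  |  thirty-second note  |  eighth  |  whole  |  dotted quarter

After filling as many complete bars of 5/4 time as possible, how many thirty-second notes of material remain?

One bar of 5/4 = 40 thirty-second notes.
Each duration in thirty-second notes: eighth note = 4; half note = 16; thirty-second note = 1; eighth = 4; whole = 32; dotted quarter = 12.
Adding: 4 + 16 + 1 + 4 + 32 + 12 = 69.
69 ÷ 40 = 1 complete bar with 29 thirty-second notes remaining.

29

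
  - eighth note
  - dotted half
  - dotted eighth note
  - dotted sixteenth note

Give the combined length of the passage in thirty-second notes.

Express everything in thirty-second notes: eighth note = 4; dotted half = 24; dotted eighth note = 6; dotted sixteenth note = 3.
Sum: 4 + 24 + 6 + 3 = 37 thirty-second notes.

37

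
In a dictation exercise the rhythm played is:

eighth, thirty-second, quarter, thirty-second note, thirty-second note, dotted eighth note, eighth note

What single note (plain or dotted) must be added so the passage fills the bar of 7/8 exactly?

The bar of 7/8 = 28 thirty-second notes.
Express everything in thirty-second notes: eighth = 4; thirty-second = 1; quarter = 8; thirty-second note = 1; thirty-second note = 1; dotted eighth note = 6; eighth note = 4.
Sum: 4 + 1 + 8 + 1 + 1 + 6 + 4 = 25.
Remaining: 28 − 25 = 3 thirty-second notes, which is a dotted sixteenth note.

dotted sixteenth note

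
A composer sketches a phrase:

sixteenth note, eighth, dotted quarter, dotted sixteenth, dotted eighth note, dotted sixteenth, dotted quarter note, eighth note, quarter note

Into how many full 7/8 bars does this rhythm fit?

1

One bar of 7/8 = 28 thirty-second notes.
Working in thirty-second notes: sixteenth note = 2; eighth = 4; dotted quarter = 12; dotted sixteenth = 3; dotted eighth note = 6; dotted sixteenth = 3; dotted quarter note = 12; eighth note = 4; quarter note = 8.
Altogether 2 + 4 + 12 + 3 + 6 + 3 + 12 + 4 + 8 = 54.
54 ÷ 28 = 1 complete bar with 26 left over.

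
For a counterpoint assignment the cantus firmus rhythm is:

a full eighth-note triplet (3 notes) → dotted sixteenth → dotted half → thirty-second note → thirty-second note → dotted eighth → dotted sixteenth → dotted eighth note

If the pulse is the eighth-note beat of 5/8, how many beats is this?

13

One eighth-note beat = 4 thirty-second notes.
Express everything in thirty-second notes: a full eighth-note triplet (3 notes) (three triplet eighths span one quarter) = 8; dotted sixteenth = 3; dotted half = 24; thirty-second note = 1; thirty-second note = 1; dotted eighth = 6; dotted sixteenth = 3; dotted eighth note = 6.
Total: 8 + 3 + 24 + 1 + 1 + 6 + 3 + 6 = 52.
52 ÷ 4 = 13 beats.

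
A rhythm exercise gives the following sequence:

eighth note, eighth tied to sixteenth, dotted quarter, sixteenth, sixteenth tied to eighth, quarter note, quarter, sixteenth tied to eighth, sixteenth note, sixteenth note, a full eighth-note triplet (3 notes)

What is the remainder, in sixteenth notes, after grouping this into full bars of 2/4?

0

One bar of 2/4 = 8 sixteenth notes.
Convert each value to sixteenth notes: eighth note = 2; eighth tied to sixteenth (eighth + sixteenth) = 3; dotted quarter = 6; sixteenth = 1; sixteenth tied to eighth (sixteenth + eighth) = 3; quarter note = 4; quarter = 4; sixteenth tied to eighth (sixteenth + eighth) = 3; sixteenth note = 1; sixteenth note = 1; a full eighth-note triplet (3 notes) (three triplet eighths span one quarter) = 4.
Sum: 2 + 3 + 6 + 1 + 3 + 4 + 4 + 3 + 1 + 1 + 4 = 32.
32 ÷ 8 = 4 complete bars with 0 sixteenth notes remaining.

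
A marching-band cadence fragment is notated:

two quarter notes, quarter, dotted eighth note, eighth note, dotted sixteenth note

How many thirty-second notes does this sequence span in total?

Working in thirty-second notes: quarter note = 8; quarter note = 8; quarter = 8; dotted eighth note = 6; eighth note = 4; dotted sixteenth note = 3.
Altogether 8 + 8 + 8 + 6 + 4 + 3 = 37 thirty-second notes.

37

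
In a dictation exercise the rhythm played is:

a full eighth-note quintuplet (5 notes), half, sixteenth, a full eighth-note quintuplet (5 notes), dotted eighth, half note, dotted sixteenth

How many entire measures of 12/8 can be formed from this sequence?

One bar of 12/8 = 48 thirty-second notes.
Each duration in thirty-second notes: a full eighth-note quintuplet (5 notes) (five quintuplet eighths span one half) = 16; half = 16; sixteenth = 2; a full eighth-note quintuplet (5 notes) (five quintuplet eighths span one half) = 16; dotted eighth = 6; half note = 16; dotted sixteenth = 3.
Total: 16 + 16 + 2 + 16 + 6 + 16 + 3 = 75.
75 ÷ 48 = 1 complete bar with 27 left over.

1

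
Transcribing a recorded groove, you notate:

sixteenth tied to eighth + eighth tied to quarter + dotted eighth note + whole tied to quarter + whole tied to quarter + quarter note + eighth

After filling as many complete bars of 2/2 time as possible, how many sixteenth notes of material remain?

One bar of 2/2 = 16 sixteenth notes.
Convert each value to sixteenth notes: sixteenth tied to eighth (sixteenth + eighth) = 3; eighth tied to quarter (eighth + quarter) = 6; dotted eighth note = 3; whole tied to quarter (whole + quarter) = 20; whole tied to quarter (whole + quarter) = 20; quarter note = 4; eighth = 2.
Sum: 3 + 6 + 3 + 20 + 20 + 4 + 2 = 58.
58 ÷ 16 = 3 complete bars with 10 sixteenth notes remaining.

10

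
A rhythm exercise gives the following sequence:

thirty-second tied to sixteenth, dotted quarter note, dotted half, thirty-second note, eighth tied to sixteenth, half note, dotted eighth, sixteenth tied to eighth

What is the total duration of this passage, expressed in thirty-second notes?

In thirty-second notes: thirty-second tied to sixteenth (thirty-second + sixteenth) = 3; dotted quarter note = 12; dotted half = 24; thirty-second note = 1; eighth tied to sixteenth (eighth + sixteenth) = 6; half note = 16; dotted eighth = 6; sixteenth tied to eighth (sixteenth + eighth) = 6.
Adding: 3 + 12 + 24 + 1 + 6 + 16 + 6 + 6 = 74 thirty-second notes.

74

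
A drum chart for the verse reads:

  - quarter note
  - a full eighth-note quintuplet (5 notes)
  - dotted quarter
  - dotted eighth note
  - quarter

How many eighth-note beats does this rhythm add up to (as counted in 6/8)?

12.5

One eighth-note beat = 2 sixteenth notes.
In sixteenth notes: quarter note = 4; a full eighth-note quintuplet (5 notes) (five quintuplet eighths span one half) = 8; dotted quarter = 6; dotted eighth note = 3; quarter = 4.
Sum: 4 + 8 + 6 + 3 + 4 = 25.
25 ÷ 2 = 12.5 beats.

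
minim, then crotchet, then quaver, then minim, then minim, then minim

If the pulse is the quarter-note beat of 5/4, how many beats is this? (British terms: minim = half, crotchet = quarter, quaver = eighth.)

9.5

One quarter-note beat = 2 eighth notes.
Each duration in eighth notes: minim = 4; crotchet = 2; quaver = 1; minim = 4; minim = 4; minim = 4.
Sum: 4 + 2 + 1 + 4 + 4 + 4 = 19.
19 ÷ 2 = 9.5 beats.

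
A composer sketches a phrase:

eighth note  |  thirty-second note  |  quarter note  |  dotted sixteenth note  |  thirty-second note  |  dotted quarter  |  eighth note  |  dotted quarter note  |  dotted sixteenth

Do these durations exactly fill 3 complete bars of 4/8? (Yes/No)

One bar of 4/8 = 16 thirty-second notes, so 3 bars = 48.
Working in thirty-second notes: eighth note = 4; thirty-second note = 1; quarter note = 8; dotted sixteenth note = 3; thirty-second note = 1; dotted quarter = 12; eighth note = 4; dotted quarter note = 12; dotted sixteenth = 3.
Total: 4 + 1 + 8 + 3 + 1 + 12 + 4 + 12 + 3 = 48.
48 equals 48, so the answer is Yes.

Yes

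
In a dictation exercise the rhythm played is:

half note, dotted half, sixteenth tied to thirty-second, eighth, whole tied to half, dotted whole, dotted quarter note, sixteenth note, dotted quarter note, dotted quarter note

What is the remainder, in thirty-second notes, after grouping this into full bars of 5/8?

1

One bar of 5/8 = 20 thirty-second notes.
Working in thirty-second notes: half note = 16; dotted half = 24; sixteenth tied to thirty-second (sixteenth + thirty-second) = 3; eighth = 4; whole tied to half (whole + half) = 48; dotted whole = 48; dotted quarter note = 12; sixteenth note = 2; dotted quarter note = 12; dotted quarter note = 12.
Altogether 16 + 24 + 3 + 4 + 48 + 48 + 12 + 2 + 12 + 12 = 181.
181 ÷ 20 = 9 complete bars with 1 thirty-second note remaining.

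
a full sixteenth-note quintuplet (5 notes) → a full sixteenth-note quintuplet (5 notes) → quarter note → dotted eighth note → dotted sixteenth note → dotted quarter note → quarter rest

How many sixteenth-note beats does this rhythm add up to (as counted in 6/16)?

One sixteenth-note beat = 2 thirty-second notes.
Working in thirty-second notes: a full sixteenth-note quintuplet (5 notes) (five quintuplet sixteenths span one quarter) = 8; a full sixteenth-note quintuplet (5 notes) (five quintuplet sixteenths span one quarter) = 8; quarter note = 8; dotted eighth note = 6; dotted sixteenth note = 3; dotted quarter note = 12; quarter rest = 8.
Sum: 8 + 8 + 8 + 6 + 3 + 12 + 8 = 53.
53 ÷ 2 = 26.5 beats.

26.5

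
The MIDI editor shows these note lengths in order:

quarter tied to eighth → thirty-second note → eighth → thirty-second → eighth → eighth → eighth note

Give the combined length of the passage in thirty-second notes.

Each duration in thirty-second notes: quarter tied to eighth (quarter + eighth) = 12; thirty-second note = 1; eighth = 4; thirty-second = 1; eighth = 4; eighth = 4; eighth note = 4.
Adding: 12 + 1 + 4 + 1 + 4 + 4 + 4 = 30 thirty-second notes.

30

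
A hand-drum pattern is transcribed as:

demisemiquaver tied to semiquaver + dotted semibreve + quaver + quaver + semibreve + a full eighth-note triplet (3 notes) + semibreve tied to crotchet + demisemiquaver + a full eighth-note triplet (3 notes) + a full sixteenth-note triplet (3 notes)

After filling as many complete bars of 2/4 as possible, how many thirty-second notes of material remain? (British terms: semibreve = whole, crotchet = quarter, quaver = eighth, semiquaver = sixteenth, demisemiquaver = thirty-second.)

8

One bar of 2/4 = 16 thirty-second notes.
Each duration in thirty-second notes: demisemiquaver tied to semiquaver (demisemiquaver + semiquaver) = 3; dotted semibreve = 48; quaver = 4; quaver = 4; semibreve = 32; a full eighth-note triplet (3 notes) (three triplet eighths span one quarter) = 8; semibreve tied to crotchet (semibreve + crotchet) = 40; demisemiquaver = 1; a full eighth-note triplet (3 notes) (three triplet eighths span one quarter) = 8; a full sixteenth-note triplet (3 notes) (three triplet sixteenths span one eighth) = 4.
Adding: 3 + 48 + 4 + 4 + 32 + 8 + 40 + 1 + 8 + 4 = 152.
152 ÷ 16 = 9 complete bars with 8 thirty-second notes remaining.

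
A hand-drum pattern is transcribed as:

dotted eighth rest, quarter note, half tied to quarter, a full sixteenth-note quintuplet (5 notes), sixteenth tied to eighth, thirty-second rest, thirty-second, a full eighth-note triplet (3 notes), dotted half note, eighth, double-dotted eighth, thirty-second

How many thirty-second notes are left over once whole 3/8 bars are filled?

One bar of 3/8 = 12 thirty-second notes.
Convert each value to thirty-second notes: dotted eighth rest = 6; quarter note = 8; half tied to quarter (half + quarter) = 24; a full sixteenth-note quintuplet (5 notes) (five quintuplet sixteenths span one quarter) = 8; sixteenth tied to eighth (sixteenth + eighth) = 6; thirty-second rest = 1; thirty-second = 1; a full eighth-note triplet (3 notes) (three triplet eighths span one quarter) = 8; dotted half note = 24; eighth = 4; double-dotted eighth = 7; thirty-second = 1.
Total: 6 + 8 + 24 + 8 + 6 + 1 + 1 + 8 + 24 + 4 + 7 + 1 = 98.
98 ÷ 12 = 8 complete bars with 2 thirty-second notes remaining.

2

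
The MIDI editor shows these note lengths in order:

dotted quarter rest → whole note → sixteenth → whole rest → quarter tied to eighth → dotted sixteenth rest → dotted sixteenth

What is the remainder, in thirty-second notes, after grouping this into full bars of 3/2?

0

One bar of 3/2 = 48 thirty-second notes.
Express everything in thirty-second notes: dotted quarter rest = 12; whole note = 32; sixteenth = 2; whole rest = 32; quarter tied to eighth (quarter + eighth) = 12; dotted sixteenth rest = 3; dotted sixteenth = 3.
Adding: 12 + 32 + 2 + 32 + 12 + 3 + 3 = 96.
96 ÷ 48 = 2 complete bars with 0 thirty-second notes remaining.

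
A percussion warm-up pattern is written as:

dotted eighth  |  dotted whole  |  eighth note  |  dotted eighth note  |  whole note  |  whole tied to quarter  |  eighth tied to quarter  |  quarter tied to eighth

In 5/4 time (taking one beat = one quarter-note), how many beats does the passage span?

One quarter-note beat = 4 sixteenth notes.
Working in sixteenth notes: dotted eighth = 3; dotted whole = 24; eighth note = 2; dotted eighth note = 3; whole note = 16; whole tied to quarter (whole + quarter) = 20; eighth tied to quarter (eighth + quarter) = 6; quarter tied to eighth (quarter + eighth) = 6.
Total: 3 + 24 + 2 + 3 + 16 + 20 + 6 + 6 = 80.
80 ÷ 4 = 20 beats.

20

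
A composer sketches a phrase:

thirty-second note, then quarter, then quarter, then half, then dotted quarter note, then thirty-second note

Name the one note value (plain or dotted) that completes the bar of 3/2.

sixteenth note

The bar of 3/2 = 48 thirty-second notes.
Each duration in thirty-second notes: thirty-second note = 1; quarter = 8; quarter = 8; half = 16; dotted quarter note = 12; thirty-second note = 1.
Altogether 1 + 8 + 8 + 16 + 12 + 1 = 46.
Remaining: 48 − 46 = 2 thirty-second notes, which is a sixteenth note.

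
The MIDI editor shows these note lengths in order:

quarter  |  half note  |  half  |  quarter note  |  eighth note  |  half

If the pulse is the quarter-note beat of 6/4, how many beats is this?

One quarter-note beat = 2 eighth notes.
Each duration in eighth notes: quarter = 2; half note = 4; half = 4; quarter note = 2; eighth note = 1; half = 4.
Adding: 2 + 4 + 4 + 2 + 1 + 4 = 17.
17 ÷ 2 = 8.5 beats.

8.5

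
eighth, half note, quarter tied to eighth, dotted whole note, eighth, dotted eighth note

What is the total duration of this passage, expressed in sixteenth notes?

45

In sixteenth notes: eighth = 2; half note = 8; quarter tied to eighth (quarter + eighth) = 6; dotted whole note = 24; eighth = 2; dotted eighth note = 3.
Sum: 2 + 8 + 6 + 24 + 2 + 3 = 45 sixteenth notes.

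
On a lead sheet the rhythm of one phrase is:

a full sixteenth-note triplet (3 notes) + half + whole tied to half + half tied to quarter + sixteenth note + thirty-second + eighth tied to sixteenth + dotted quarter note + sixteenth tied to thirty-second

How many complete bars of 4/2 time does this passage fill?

One bar of 4/2 = 64 thirty-second notes.
Express everything in thirty-second notes: a full sixteenth-note triplet (3 notes) (three triplet sixteenths span one eighth) = 4; half = 16; whole tied to half (whole + half) = 48; half tied to quarter (half + quarter) = 24; sixteenth note = 2; thirty-second = 1; eighth tied to sixteenth (eighth + sixteenth) = 6; dotted quarter note = 12; sixteenth tied to thirty-second (sixteenth + thirty-second) = 3.
Altogether 4 + 16 + 48 + 24 + 2 + 1 + 6 + 12 + 3 = 116.
116 ÷ 64 = 1 complete bar with 52 left over.

1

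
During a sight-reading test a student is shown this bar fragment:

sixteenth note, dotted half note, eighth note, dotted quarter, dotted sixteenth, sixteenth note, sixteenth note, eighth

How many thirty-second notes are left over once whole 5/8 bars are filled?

13

One bar of 5/8 = 20 thirty-second notes.
Working in thirty-second notes: sixteenth note = 2; dotted half note = 24; eighth note = 4; dotted quarter = 12; dotted sixteenth = 3; sixteenth note = 2; sixteenth note = 2; eighth = 4.
Adding: 2 + 24 + 4 + 12 + 3 + 2 + 2 + 4 = 53.
53 ÷ 20 = 2 complete bars with 13 thirty-second notes remaining.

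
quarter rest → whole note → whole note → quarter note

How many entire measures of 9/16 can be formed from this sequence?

4

One bar of 9/16 = 9 sixteenth notes.
Working in sixteenth notes: quarter rest = 4; whole note = 16; whole note = 16; quarter note = 4.
Total: 4 + 16 + 16 + 4 = 40.
40 ÷ 9 = 4 complete bars with 4 left over.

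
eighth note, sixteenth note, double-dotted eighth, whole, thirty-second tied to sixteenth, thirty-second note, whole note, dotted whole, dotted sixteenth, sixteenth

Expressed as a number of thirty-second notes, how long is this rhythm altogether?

134

Working in thirty-second notes: eighth note = 4; sixteenth note = 2; double-dotted eighth = 7; whole = 32; thirty-second tied to sixteenth (thirty-second + sixteenth) = 3; thirty-second note = 1; whole note = 32; dotted whole = 48; dotted sixteenth = 3; sixteenth = 2.
Adding: 4 + 2 + 7 + 32 + 3 + 1 + 32 + 48 + 3 + 2 = 134 thirty-second notes.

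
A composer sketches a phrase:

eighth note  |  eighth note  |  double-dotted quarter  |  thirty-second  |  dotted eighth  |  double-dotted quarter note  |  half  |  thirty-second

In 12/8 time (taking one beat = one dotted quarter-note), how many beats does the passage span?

One dotted quarter-note beat = 12 thirty-second notes.
Each duration in thirty-second notes: eighth note = 4; eighth note = 4; double-dotted quarter = 14; thirty-second = 1; dotted eighth = 6; double-dotted quarter note = 14; half = 16; thirty-second = 1.
Adding: 4 + 4 + 14 + 1 + 6 + 14 + 16 + 1 = 60.
60 ÷ 12 = 5 beats.

5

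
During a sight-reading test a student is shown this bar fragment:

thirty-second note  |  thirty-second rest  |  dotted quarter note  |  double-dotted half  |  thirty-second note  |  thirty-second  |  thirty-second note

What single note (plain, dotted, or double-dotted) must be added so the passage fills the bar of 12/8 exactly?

dotted sixteenth note

The bar of 12/8 = 48 thirty-second notes.
Express everything in thirty-second notes: thirty-second note = 1; thirty-second rest = 1; dotted quarter note = 12; double-dotted half = 28; thirty-second note = 1; thirty-second = 1; thirty-second note = 1.
Altogether 1 + 1 + 12 + 28 + 1 + 1 + 1 = 45.
Remaining: 48 − 45 = 3 thirty-second notes, which is a dotted sixteenth note.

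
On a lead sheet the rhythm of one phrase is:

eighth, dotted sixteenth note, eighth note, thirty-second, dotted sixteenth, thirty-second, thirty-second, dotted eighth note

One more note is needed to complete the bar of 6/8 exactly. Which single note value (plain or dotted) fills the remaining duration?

thirty-second note

The bar of 6/8 = 24 thirty-second notes.
Express everything in thirty-second notes: eighth = 4; dotted sixteenth note = 3; eighth note = 4; thirty-second = 1; dotted sixteenth = 3; thirty-second = 1; thirty-second = 1; dotted eighth note = 6.
Total: 4 + 3 + 4 + 1 + 3 + 1 + 1 + 6 = 23.
Remaining: 24 − 23 = 1 thirty-second note, which is a thirty-second note.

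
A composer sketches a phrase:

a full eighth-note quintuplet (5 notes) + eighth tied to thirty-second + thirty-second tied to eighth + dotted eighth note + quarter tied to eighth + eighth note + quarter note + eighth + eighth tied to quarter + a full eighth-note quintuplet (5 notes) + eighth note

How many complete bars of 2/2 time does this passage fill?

One bar of 2/2 = 32 thirty-second notes.
Each duration in thirty-second notes: a full eighth-note quintuplet (5 notes) (five quintuplet eighths span one half) = 16; eighth tied to thirty-second (eighth + thirty-second) = 5; thirty-second tied to eighth (thirty-second + eighth) = 5; dotted eighth note = 6; quarter tied to eighth (quarter + eighth) = 12; eighth note = 4; quarter note = 8; eighth = 4; eighth tied to quarter (eighth + quarter) = 12; a full eighth-note quintuplet (5 notes) (five quintuplet eighths span one half) = 16; eighth note = 4.
Adding: 16 + 5 + 5 + 6 + 12 + 4 + 8 + 4 + 12 + 16 + 4 = 92.
92 ÷ 32 = 2 complete bars with 28 left over.

2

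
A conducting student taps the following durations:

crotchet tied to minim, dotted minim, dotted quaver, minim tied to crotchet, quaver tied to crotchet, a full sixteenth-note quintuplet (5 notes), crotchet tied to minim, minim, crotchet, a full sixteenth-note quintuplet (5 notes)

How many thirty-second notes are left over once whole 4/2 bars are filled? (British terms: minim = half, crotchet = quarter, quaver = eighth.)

One bar of 4/2 = 32 sixteenth notes.
Working in sixteenth notes: crotchet tied to minim (crotchet + minim) = 12; dotted minim = 12; dotted quaver = 3; minim tied to crotchet (minim + crotchet) = 12; quaver tied to crotchet (quaver + crotchet) = 6; a full sixteenth-note quintuplet (5 notes) (five quintuplet sixteenths span one quarter) = 4; crotchet tied to minim (crotchet + minim) = 12; minim = 8; crotchet = 4; a full sixteenth-note quintuplet (5 notes) (five quintuplet sixteenths span one quarter) = 4.
Altogether 12 + 12 + 3 + 12 + 6 + 4 + 12 + 8 + 4 + 4 = 77.
77 ÷ 32 = 2 complete bars with 13 sixteenth notes remaining = 26 thirty-second notes.

26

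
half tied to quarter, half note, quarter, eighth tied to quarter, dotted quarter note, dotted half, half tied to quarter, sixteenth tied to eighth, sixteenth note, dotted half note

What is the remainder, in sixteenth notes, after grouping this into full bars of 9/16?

4

One bar of 9/16 = 9 sixteenth notes.
Convert each value to sixteenth notes: half tied to quarter (half + quarter) = 12; half note = 8; quarter = 4; eighth tied to quarter (eighth + quarter) = 6; dotted quarter note = 6; dotted half = 12; half tied to quarter (half + quarter) = 12; sixteenth tied to eighth (sixteenth + eighth) = 3; sixteenth note = 1; dotted half note = 12.
Adding: 12 + 8 + 4 + 6 + 6 + 12 + 12 + 3 + 1 + 12 = 76.
76 ÷ 9 = 8 complete bars with 4 sixteenth notes remaining.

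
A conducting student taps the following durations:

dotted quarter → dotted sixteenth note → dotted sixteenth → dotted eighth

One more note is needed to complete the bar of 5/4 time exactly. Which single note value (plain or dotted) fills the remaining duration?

The bar of 5/4 = 40 thirty-second notes.
In thirty-second notes: dotted quarter = 12; dotted sixteenth note = 3; dotted sixteenth = 3; dotted eighth = 6.
Sum: 12 + 3 + 3 + 6 = 24.
Remaining: 40 − 24 = 16 thirty-second notes, which is a half note.

half note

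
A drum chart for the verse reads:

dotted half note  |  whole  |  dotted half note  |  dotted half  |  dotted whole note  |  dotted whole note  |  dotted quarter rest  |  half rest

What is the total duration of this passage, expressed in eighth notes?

57

Working in eighth notes: dotted half note = 6; whole = 8; dotted half note = 6; dotted half = 6; dotted whole note = 12; dotted whole note = 12; dotted quarter rest = 3; half rest = 4.
Adding: 6 + 8 + 6 + 6 + 12 + 12 + 3 + 4 = 57 eighth notes.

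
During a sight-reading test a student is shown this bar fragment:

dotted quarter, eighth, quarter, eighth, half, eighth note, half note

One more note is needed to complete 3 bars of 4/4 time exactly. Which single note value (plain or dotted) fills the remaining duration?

3 bars of 4/4 = 24 eighth notes.
In eighth notes: dotted quarter = 3; eighth = 1; quarter = 2; eighth = 1; half = 4; eighth note = 1; half note = 4.
Adding: 3 + 1 + 2 + 1 + 4 + 1 + 4 = 16.
Remaining: 24 − 16 = 8 eighth notes, which is a whole note.

whole note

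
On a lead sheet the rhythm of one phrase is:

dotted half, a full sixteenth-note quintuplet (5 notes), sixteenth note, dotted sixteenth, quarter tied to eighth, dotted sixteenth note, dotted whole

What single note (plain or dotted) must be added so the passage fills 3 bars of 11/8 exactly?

whole note

3 bars of 11/8 = 132 thirty-second notes.
Each duration in thirty-second notes: dotted half = 24; a full sixteenth-note quintuplet (5 notes) (five quintuplet sixteenths span one quarter) = 8; sixteenth note = 2; dotted sixteenth = 3; quarter tied to eighth (quarter + eighth) = 12; dotted sixteenth note = 3; dotted whole = 48.
Adding: 24 + 8 + 2 + 3 + 12 + 3 + 48 = 100.
Remaining: 132 − 100 = 32 thirty-second notes, which is a whole note.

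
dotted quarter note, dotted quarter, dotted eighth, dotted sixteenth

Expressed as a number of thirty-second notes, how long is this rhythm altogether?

Working in thirty-second notes: dotted quarter note = 12; dotted quarter = 12; dotted eighth = 6; dotted sixteenth = 3.
Adding: 12 + 12 + 6 + 3 = 33 thirty-second notes.

33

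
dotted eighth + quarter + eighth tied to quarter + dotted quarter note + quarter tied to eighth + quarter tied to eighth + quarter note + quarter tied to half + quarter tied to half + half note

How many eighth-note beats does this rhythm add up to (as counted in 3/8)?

33.5

One eighth-note beat = 2 sixteenth notes.
Convert each value to sixteenth notes: dotted eighth = 3; quarter = 4; eighth tied to quarter (eighth + quarter) = 6; dotted quarter note = 6; quarter tied to eighth (quarter + eighth) = 6; quarter tied to eighth (quarter + eighth) = 6; quarter note = 4; quarter tied to half (quarter + half) = 12; quarter tied to half (quarter + half) = 12; half note = 8.
Total: 3 + 4 + 6 + 6 + 6 + 6 + 4 + 12 + 12 + 8 = 67.
67 ÷ 2 = 33.5 beats.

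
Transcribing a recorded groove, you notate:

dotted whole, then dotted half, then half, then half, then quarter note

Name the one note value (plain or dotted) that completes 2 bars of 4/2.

half note

2 bars of 4/2 = 16 quarter notes.
Each duration in quarter notes: dotted whole = 6; dotted half = 3; half = 2; half = 2; quarter note = 1.
Total: 6 + 3 + 2 + 2 + 1 = 14.
Remaining: 16 − 14 = 2 quarter notes, which is a half note.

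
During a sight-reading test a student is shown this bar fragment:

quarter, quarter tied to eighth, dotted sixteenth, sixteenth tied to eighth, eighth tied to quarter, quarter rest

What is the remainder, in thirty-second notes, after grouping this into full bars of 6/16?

1

One bar of 6/16 = 12 thirty-second notes.
In thirty-second notes: quarter = 8; quarter tied to eighth (quarter + eighth) = 12; dotted sixteenth = 3; sixteenth tied to eighth (sixteenth + eighth) = 6; eighth tied to quarter (eighth + quarter) = 12; quarter rest = 8.
Altogether 8 + 12 + 3 + 6 + 12 + 8 = 49.
49 ÷ 12 = 4 complete bars with 1 thirty-second note remaining.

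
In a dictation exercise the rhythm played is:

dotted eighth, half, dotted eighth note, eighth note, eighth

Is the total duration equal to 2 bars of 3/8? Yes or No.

One bar of 3/8 = 6 sixteenth notes, so 2 bars = 12.
Each duration in sixteenth notes: dotted eighth = 3; half = 8; dotted eighth note = 3; eighth note = 2; eighth = 2.
Sum: 3 + 8 + 3 + 2 + 2 = 18.
18 exceeds 12, so the answer is No.

No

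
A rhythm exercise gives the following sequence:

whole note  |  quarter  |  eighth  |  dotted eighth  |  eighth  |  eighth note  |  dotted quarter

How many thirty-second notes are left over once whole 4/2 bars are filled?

6

One bar of 4/2 = 32 sixteenth notes.
Express everything in sixteenth notes: whole note = 16; quarter = 4; eighth = 2; dotted eighth = 3; eighth = 2; eighth note = 2; dotted quarter = 6.
Adding: 16 + 4 + 2 + 3 + 2 + 2 + 6 = 35.
35 ÷ 32 = 1 complete bar with 3 sixteenth notes remaining = 6 thirty-second notes.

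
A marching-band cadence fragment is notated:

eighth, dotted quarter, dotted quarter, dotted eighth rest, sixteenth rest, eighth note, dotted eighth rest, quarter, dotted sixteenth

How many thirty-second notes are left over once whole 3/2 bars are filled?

9

One bar of 3/2 = 48 thirty-second notes.
Express everything in thirty-second notes: eighth = 4; dotted quarter = 12; dotted quarter = 12; dotted eighth rest = 6; sixteenth rest = 2; eighth note = 4; dotted eighth rest = 6; quarter = 8; dotted sixteenth = 3.
Total: 4 + 12 + 12 + 6 + 2 + 4 + 6 + 8 + 3 = 57.
57 ÷ 48 = 1 complete bar with 9 thirty-second notes remaining.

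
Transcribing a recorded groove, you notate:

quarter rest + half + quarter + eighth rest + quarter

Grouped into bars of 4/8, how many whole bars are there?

One bar of 4/8 = 4 eighth notes.
In eighth notes: quarter rest = 2; half = 4; quarter = 2; eighth rest = 1; quarter = 2.
Total: 2 + 4 + 2 + 1 + 2 = 11.
11 ÷ 4 = 2 complete bars with 3 left over.

2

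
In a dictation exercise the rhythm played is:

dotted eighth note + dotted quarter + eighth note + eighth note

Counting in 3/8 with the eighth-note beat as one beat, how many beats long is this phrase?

6.5

One eighth-note beat = 2 sixteenth notes.
Express everything in sixteenth notes: dotted eighth note = 3; dotted quarter = 6; eighth note = 2; eighth note = 2.
Altogether 3 + 6 + 2 + 2 = 13.
13 ÷ 2 = 6.5 beats.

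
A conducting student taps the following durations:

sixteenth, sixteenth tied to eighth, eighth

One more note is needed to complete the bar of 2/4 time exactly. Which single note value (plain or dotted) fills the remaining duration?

The bar of 2/4 = 8 sixteenth notes.
Convert each value to sixteenth notes: sixteenth = 1; sixteenth tied to eighth (sixteenth + eighth) = 3; eighth = 2.
Adding: 1 + 3 + 2 = 6.
Remaining: 8 − 6 = 2 sixteenth notes, which is a eighth note.

eighth note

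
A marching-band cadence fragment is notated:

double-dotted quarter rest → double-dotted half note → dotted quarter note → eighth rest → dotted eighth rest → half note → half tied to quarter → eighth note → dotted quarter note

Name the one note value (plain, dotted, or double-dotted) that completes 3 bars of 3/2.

dotted half note

3 bars of 3/2 = 72 sixteenth notes.
In sixteenth notes: double-dotted quarter rest = 7; double-dotted half note = 14; dotted quarter note = 6; eighth rest = 2; dotted eighth rest = 3; half note = 8; half tied to quarter (half + quarter) = 12; eighth note = 2; dotted quarter note = 6.
Total: 7 + 14 + 6 + 2 + 3 + 8 + 12 + 2 + 6 = 60.
Remaining: 72 − 60 = 12 sixteenth notes, which is a dotted half note.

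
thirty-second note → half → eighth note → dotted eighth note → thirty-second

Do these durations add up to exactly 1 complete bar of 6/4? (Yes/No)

One bar of 6/4 = 48 thirty-second notes.
Each duration in thirty-second notes: thirty-second note = 1; half = 16; eighth note = 4; dotted eighth note = 6; thirty-second = 1.
Altogether 1 + 16 + 4 + 6 + 1 = 28.
28 falls short of 48, so the answer is No.

No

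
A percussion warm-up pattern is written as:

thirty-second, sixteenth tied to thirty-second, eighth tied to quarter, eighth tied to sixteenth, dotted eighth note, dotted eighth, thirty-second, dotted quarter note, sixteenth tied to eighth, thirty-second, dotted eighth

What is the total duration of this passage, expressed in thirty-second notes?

In thirty-second notes: thirty-second = 1; sixteenth tied to thirty-second (sixteenth + thirty-second) = 3; eighth tied to quarter (eighth + quarter) = 12; eighth tied to sixteenth (eighth + sixteenth) = 6; dotted eighth note = 6; dotted eighth = 6; thirty-second = 1; dotted quarter note = 12; sixteenth tied to eighth (sixteenth + eighth) = 6; thirty-second = 1; dotted eighth = 6.
Adding: 1 + 3 + 12 + 6 + 6 + 6 + 1 + 12 + 6 + 1 + 6 = 60 thirty-second notes.

60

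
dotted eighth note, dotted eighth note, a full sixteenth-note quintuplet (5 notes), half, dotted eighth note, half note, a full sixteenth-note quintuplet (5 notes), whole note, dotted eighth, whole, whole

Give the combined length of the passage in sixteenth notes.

84

In sixteenth notes: dotted eighth note = 3; dotted eighth note = 3; a full sixteenth-note quintuplet (5 notes) (five quintuplet sixteenths span one quarter) = 4; half = 8; dotted eighth note = 3; half note = 8; a full sixteenth-note quintuplet (5 notes) (five quintuplet sixteenths span one quarter) = 4; whole note = 16; dotted eighth = 3; whole = 16; whole = 16.
Sum: 3 + 3 + 4 + 8 + 3 + 8 + 4 + 16 + 3 + 16 + 16 = 84 sixteenth notes.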